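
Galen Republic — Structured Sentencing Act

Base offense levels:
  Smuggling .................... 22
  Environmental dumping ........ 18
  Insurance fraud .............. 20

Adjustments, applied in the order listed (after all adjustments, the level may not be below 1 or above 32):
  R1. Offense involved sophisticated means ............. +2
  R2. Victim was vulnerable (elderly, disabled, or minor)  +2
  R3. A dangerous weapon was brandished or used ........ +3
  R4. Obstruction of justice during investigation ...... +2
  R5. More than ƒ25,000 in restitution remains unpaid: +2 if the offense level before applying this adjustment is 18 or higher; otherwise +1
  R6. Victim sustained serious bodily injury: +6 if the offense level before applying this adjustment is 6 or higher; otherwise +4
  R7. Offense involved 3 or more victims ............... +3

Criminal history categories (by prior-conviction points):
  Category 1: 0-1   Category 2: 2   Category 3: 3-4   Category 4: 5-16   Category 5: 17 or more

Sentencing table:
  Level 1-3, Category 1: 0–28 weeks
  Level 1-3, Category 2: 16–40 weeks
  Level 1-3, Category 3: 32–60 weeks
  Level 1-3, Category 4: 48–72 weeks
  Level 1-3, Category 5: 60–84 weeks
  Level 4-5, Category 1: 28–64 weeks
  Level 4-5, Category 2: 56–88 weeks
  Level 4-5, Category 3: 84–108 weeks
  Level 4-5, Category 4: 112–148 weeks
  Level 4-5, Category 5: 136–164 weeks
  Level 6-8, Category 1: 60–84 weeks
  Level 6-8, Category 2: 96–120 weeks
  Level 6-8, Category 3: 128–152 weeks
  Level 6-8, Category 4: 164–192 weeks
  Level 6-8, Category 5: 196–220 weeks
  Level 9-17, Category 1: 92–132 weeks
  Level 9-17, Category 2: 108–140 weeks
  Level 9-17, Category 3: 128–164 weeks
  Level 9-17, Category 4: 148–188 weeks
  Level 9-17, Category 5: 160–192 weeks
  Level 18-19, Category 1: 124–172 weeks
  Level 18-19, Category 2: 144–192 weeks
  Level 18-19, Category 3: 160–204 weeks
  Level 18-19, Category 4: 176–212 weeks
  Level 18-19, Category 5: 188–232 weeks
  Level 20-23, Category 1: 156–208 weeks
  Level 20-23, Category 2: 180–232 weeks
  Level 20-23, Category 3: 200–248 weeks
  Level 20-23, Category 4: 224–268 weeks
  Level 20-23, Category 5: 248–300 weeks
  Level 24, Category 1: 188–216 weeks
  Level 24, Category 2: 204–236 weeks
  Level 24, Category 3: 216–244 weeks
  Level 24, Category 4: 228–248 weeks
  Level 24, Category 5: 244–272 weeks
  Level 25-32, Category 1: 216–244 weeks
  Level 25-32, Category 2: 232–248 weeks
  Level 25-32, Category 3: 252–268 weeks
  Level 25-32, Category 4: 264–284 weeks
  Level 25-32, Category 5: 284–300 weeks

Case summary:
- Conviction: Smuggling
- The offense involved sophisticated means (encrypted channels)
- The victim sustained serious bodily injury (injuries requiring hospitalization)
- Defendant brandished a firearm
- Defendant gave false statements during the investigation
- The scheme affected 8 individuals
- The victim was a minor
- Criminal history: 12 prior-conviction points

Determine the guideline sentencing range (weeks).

264-284 weeks

Base offense level for smuggling: 22.
R1 applies: 22 + 2 = 24.
R2 applies: 24 + 2 = 26.
R3 applies: 26 + 3 = 29.
R4 applies: 29 + 2 = 31.
R6 applies (level before this adjustment is 31 ≥ 6, so +6): 31 + 6 = 37.
R7 applies: 37 + 3 = 40.
Level 40 exceeds the maximum of 32; capped at 32.
Final offense level: 32.
Criminal history: 12 prior points → Category 4 (5-16).
Level 32 falls in the 25-32 band.
Grid: Level 25-32 × Category 4 = 264-284 weeks.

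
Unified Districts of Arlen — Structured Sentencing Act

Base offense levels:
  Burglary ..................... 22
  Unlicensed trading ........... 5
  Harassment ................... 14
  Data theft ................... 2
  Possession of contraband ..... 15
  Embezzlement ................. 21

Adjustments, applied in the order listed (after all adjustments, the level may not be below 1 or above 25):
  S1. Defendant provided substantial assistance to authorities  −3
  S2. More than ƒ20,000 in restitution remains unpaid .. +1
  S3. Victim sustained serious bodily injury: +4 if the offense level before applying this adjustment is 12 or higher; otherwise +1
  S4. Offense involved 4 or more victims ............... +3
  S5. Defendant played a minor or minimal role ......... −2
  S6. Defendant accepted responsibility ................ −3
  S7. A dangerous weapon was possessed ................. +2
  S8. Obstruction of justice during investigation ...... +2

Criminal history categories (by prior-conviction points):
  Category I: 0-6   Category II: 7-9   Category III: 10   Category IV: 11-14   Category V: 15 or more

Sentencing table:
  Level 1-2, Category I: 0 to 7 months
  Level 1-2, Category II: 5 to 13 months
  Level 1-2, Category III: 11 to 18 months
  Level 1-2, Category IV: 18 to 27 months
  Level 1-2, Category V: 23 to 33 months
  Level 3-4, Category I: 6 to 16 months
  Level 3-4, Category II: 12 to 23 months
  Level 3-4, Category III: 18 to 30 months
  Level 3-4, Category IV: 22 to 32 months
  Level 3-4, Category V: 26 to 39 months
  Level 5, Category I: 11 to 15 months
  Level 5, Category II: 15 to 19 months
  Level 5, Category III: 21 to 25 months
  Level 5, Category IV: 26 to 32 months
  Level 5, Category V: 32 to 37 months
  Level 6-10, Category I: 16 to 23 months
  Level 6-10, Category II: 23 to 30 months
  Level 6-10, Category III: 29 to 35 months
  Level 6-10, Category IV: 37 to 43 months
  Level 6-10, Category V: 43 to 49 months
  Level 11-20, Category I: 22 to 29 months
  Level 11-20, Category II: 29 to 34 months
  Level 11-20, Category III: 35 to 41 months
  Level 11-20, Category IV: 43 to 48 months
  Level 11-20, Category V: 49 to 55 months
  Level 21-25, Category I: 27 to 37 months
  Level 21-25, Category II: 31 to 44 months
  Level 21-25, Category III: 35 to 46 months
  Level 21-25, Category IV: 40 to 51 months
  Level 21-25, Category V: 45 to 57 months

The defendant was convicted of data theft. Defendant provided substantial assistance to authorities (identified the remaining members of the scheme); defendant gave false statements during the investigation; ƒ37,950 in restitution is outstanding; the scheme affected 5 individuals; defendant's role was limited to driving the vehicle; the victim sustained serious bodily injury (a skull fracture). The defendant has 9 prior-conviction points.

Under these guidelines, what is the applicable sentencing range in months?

12-23 months

Base offense level for data theft: 2.
S1 applies: 2 − 3 = -1.
S2 applies: -1 + 1 = 0.
S3 applies (level before this adjustment is 0 < 12, so +1): 0 + 1 = 1.
S4 applies: 1 + 3 = 4.
S5 applies: 4 − 2 = 2.
S8 applies: 2 + 2 = 4.
Final offense level: 4.
Criminal history: 9 prior points → Category II (7-9).
Level 4 falls in the 3-4 band.
Grid: Level 3-4 × Category II = 12-23 months.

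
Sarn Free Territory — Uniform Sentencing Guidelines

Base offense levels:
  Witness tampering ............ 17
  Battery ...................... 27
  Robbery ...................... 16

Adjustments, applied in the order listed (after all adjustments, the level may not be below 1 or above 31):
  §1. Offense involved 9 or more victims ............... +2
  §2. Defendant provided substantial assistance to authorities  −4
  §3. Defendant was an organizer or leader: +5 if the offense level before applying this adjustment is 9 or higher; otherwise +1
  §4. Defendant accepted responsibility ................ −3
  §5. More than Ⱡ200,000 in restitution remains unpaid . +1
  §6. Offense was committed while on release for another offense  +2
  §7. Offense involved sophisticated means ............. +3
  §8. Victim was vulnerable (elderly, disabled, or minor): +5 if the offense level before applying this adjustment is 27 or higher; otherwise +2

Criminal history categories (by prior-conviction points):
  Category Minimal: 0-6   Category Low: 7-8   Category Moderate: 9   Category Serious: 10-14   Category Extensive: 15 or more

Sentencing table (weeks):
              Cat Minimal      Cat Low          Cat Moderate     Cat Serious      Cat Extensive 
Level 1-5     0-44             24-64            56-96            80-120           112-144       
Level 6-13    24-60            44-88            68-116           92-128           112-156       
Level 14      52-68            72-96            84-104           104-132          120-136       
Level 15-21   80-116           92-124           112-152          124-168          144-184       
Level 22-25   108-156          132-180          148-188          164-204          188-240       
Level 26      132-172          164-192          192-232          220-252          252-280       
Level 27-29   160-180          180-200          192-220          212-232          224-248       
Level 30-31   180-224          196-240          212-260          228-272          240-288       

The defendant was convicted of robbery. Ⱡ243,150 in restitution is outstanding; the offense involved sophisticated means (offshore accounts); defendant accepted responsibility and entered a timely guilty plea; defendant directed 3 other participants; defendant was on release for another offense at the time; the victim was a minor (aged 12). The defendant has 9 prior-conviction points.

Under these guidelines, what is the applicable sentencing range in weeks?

Base offense level for robbery: 16.
§2 does not apply.
§3 applies (level before this adjustment is 16 ≥ 9, so +5): 16 + 5 = 21.
§4 applies: 21 − 3 = 18.
§5 applies: 18 + 1 = 19.
§6 applies: 19 + 2 = 21.
§7 applies: 21 + 3 = 24.
§8 applies (level before this adjustment is 24 < 27, so +2): 24 + 2 = 26.
Final offense level: 26.
Criminal history: 9 prior points → Category Moderate (9).
Level 26 falls in the 26 band.
Grid: Level 26 × Category Moderate = 192-232 weeks.

192-232 weeks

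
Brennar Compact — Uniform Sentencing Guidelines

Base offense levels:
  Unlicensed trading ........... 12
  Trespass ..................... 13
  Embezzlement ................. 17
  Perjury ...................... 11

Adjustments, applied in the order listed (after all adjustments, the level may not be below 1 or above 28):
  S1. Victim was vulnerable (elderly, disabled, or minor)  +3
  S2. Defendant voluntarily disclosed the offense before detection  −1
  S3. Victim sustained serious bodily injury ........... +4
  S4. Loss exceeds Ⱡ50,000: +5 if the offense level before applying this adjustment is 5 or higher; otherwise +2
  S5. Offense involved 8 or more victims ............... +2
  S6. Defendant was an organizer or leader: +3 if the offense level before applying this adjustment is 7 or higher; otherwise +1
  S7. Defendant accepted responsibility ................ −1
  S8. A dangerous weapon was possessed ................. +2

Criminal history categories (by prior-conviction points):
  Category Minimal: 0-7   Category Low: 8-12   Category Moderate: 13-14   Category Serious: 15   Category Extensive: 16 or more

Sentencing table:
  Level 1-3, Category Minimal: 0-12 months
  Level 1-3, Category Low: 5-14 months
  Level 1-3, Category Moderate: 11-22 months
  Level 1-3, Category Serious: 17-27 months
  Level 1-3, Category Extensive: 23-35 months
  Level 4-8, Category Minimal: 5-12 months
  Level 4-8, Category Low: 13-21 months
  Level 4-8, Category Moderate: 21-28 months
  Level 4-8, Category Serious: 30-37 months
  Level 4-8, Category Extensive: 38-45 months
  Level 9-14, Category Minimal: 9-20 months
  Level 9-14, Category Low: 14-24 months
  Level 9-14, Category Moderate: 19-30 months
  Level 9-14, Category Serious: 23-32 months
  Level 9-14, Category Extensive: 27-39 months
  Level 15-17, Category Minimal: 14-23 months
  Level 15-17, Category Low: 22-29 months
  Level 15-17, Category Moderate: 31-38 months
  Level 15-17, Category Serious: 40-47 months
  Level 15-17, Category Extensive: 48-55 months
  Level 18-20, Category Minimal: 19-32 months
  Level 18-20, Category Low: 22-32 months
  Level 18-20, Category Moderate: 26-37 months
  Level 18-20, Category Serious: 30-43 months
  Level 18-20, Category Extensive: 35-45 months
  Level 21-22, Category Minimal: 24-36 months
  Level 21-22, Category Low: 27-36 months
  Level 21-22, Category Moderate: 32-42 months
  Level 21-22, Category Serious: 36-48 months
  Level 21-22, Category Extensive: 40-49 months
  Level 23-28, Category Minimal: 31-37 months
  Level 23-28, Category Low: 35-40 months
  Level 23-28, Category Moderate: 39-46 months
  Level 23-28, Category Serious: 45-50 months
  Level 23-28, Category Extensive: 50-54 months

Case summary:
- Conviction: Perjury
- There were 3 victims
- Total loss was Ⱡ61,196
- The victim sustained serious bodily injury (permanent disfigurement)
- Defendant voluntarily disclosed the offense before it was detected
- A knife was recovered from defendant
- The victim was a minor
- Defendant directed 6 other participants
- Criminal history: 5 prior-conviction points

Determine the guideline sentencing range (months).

31-37 months

Base offense level for perjury: 11.
S1 applies: 11 + 3 = 14.
S2 applies: 14 − 1 = 13.
S3 applies: 13 + 4 = 17.
S4 applies (level before this adjustment is 17 ≥ 5, so +5): 17 + 5 = 22.
S5 does not apply.
S6 applies (level before this adjustment is 22 ≥ 7, so +3): 22 + 3 = 25.
S8 applies: 25 + 2 = 27.
Final offense level: 27.
Criminal history: 5 prior points → Category Minimal (0-7).
Level 27 falls in the 23-28 band.
Grid: Level 23-28 × Category Minimal = 31-37 months.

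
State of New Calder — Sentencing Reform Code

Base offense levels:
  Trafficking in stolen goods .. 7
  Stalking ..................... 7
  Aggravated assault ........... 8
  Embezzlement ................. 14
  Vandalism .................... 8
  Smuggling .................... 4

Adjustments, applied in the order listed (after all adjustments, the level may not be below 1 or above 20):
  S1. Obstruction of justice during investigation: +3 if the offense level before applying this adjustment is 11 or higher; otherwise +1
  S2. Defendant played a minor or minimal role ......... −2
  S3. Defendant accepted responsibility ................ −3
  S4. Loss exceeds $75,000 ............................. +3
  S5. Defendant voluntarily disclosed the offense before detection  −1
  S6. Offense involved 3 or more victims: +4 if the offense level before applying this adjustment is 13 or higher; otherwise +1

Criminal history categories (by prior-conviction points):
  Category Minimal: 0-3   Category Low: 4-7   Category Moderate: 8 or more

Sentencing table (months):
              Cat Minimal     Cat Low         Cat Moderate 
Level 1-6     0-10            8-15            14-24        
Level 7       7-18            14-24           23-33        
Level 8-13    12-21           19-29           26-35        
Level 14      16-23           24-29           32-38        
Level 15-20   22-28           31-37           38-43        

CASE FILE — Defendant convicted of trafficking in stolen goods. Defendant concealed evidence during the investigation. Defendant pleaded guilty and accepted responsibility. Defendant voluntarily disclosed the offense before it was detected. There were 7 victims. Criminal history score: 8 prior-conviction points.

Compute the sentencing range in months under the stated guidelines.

Base offense level for trafficking in stolen goods: 7.
S1 applies (level before this adjustment is 7 < 11, so +1): 7 + 1 = 8.
S2 does not apply.
S3 applies: 8 − 3 = 5.
S4 does not apply.
S5 applies: 5 − 1 = 4.
S6 applies (level before this adjustment is 4 < 13, so +1): 4 + 1 = 5.
Final offense level: 5.
Criminal history: 8 prior points → Category Moderate (8+).
Level 5 falls in the 1-6 band.
Grid: Level 1-6 × Category Moderate = 14-24 months.

14-24 months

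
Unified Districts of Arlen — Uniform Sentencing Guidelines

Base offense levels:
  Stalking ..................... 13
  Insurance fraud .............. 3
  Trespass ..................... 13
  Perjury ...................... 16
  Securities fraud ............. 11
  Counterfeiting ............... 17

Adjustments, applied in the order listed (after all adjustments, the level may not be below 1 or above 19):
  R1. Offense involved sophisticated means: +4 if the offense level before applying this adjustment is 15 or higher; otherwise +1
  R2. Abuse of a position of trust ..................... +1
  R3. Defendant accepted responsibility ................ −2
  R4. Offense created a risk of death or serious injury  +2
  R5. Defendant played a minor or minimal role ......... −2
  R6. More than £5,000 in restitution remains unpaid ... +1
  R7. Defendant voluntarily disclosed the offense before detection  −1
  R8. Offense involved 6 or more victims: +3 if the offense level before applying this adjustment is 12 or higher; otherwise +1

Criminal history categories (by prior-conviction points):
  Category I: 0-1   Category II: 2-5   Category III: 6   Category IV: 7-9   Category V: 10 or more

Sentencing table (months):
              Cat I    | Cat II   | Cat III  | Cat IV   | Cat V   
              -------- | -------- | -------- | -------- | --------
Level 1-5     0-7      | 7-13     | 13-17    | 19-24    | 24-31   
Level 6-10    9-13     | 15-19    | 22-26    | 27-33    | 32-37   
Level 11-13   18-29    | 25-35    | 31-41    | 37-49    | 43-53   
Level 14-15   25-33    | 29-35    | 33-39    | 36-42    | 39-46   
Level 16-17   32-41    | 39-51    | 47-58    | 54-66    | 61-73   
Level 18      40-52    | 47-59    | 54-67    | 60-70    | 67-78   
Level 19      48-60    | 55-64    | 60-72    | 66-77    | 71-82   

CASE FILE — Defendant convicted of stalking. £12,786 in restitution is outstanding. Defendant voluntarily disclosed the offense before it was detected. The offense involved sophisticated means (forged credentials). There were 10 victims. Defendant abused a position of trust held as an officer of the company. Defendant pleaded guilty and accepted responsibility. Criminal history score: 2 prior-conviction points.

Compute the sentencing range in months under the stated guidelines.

Base offense level for stalking: 13.
R1 applies (level before this adjustment is 13 < 15, so +1): 13 + 1 = 14.
R2 applies: 14 + 1 = 15.
R3 applies: 15 − 2 = 13.
R4 does not apply.
R6 applies: 13 + 1 = 14.
R7 applies: 14 − 1 = 13.
R8 applies (level before this adjustment is 13 ≥ 12, so +3): 13 + 3 = 16.
Final offense level: 16.
Criminal history: 2 prior points → Category II (2-5).
Level 16 falls in the 16-17 band.
Grid: Level 16-17 × Category II = 39-51 months.

39-51 months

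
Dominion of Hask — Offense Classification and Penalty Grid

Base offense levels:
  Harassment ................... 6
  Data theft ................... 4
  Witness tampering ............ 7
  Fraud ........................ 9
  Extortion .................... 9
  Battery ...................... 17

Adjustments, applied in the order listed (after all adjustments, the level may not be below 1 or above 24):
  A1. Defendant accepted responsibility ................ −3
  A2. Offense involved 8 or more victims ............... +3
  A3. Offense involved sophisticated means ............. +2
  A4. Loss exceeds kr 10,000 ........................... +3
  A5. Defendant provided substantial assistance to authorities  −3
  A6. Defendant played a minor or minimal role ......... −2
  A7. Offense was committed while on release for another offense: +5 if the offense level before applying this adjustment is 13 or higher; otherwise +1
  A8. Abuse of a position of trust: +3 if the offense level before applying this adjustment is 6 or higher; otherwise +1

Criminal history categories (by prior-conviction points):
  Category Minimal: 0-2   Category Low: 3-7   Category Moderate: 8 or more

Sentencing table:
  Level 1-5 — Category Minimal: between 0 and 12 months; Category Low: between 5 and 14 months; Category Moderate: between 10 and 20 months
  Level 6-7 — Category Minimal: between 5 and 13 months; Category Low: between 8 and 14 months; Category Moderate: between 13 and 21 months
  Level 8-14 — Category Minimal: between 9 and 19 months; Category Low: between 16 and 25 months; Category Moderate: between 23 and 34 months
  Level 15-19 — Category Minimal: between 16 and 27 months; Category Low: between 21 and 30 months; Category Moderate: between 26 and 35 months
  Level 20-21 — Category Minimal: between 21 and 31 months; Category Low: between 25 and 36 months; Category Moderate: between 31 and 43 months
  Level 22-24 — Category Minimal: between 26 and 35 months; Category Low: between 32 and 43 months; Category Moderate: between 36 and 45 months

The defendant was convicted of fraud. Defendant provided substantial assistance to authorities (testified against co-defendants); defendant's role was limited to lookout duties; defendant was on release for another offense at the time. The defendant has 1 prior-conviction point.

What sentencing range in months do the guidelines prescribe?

Base offense level for fraud: 9.
A1 does not apply.
A2 does not apply.
A5 applies: 9 − 3 = 6.
A6 applies: 6 − 2 = 4.
A7 applies (level before this adjustment is 4 < 13, so +1): 4 + 1 = 5.
A8 does not apply.
Final offense level: 5.
Criminal history: 1 prior point → Category Minimal (0-2).
Level 5 falls in the 1-5 band.
Grid: Level 1-5 × Category Minimal = 0-12 months.

0-12 months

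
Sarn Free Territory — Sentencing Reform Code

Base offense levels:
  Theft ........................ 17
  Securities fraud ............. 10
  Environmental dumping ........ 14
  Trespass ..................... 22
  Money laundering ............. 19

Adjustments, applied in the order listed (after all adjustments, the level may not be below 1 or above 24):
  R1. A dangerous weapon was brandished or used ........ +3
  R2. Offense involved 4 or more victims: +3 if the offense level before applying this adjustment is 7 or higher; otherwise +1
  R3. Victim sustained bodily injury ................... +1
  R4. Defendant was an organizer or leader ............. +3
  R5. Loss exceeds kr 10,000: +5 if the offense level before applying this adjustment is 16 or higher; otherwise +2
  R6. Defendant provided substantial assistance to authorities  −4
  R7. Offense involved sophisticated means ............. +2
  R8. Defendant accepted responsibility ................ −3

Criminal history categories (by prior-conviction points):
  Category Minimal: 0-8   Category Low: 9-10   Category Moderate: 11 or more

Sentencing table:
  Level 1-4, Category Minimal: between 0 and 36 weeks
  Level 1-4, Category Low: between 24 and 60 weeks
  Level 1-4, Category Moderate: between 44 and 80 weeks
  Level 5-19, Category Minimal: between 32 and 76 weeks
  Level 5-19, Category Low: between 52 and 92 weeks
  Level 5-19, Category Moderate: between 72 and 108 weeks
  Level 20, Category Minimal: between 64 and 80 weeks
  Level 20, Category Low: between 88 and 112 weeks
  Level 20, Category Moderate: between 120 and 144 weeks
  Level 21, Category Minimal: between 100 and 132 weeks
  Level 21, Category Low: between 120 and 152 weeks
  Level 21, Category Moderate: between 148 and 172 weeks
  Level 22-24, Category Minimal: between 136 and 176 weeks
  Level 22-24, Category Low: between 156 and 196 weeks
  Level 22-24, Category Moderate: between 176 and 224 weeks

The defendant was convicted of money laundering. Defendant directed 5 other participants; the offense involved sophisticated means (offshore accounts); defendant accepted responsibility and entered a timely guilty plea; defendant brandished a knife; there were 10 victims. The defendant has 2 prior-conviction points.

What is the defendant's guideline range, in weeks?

Base offense level for money laundering: 19.
R1 applies: 19 + 3 = 22.
R2 applies (level before this adjustment is 22 ≥ 7, so +3): 22 + 3 = 25.
R3 does not apply.
R4 applies: 25 + 3 = 28.
R6 does not apply.
R7 applies: 28 + 2 = 30.
R8 applies: 30 − 3 = 27.
Level 27 exceeds the maximum of 24; capped at 24.
Final offense level: 24.
Criminal history: 2 prior points → Category Minimal (0-8).
Level 24 falls in the 22-24 band.
Grid: Level 22-24 × Category Minimal = 136-176 weeks.

136-176 weeks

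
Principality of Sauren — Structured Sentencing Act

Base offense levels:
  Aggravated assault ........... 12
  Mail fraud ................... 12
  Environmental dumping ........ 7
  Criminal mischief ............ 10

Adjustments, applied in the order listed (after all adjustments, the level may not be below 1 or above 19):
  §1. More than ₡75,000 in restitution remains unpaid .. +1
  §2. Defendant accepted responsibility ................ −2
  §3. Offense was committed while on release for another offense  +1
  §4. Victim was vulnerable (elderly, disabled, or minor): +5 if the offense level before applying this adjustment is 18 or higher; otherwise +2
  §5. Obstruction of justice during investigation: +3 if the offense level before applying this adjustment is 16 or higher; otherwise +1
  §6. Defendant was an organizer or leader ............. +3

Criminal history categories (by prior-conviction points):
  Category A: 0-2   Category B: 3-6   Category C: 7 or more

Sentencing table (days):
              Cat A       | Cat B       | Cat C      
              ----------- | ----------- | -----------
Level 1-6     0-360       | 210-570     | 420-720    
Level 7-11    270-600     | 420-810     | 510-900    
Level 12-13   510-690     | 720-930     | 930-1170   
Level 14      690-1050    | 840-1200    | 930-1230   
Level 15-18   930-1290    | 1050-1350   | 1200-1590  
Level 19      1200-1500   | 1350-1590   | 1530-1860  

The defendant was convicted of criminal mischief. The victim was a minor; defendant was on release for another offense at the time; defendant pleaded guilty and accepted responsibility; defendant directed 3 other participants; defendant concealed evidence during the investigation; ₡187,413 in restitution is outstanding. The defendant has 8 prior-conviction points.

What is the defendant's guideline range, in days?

1200-1590 days

Base offense level for criminal mischief: 10.
§1 applies: 10 + 1 = 11.
§2 applies: 11 − 2 = 9.
§3 applies: 9 + 1 = 10.
§4 applies (level before this adjustment is 10 < 18, so +2): 10 + 2 = 12.
§5 applies (level before this adjustment is 12 < 16, so +1): 12 + 1 = 13.
§6 applies: 13 + 3 = 16.
Final offense level: 16.
Criminal history: 8 prior points → Category C (7+).
Level 16 falls in the 15-18 band.
Grid: Level 15-18 × Category C = 1200-1590 days.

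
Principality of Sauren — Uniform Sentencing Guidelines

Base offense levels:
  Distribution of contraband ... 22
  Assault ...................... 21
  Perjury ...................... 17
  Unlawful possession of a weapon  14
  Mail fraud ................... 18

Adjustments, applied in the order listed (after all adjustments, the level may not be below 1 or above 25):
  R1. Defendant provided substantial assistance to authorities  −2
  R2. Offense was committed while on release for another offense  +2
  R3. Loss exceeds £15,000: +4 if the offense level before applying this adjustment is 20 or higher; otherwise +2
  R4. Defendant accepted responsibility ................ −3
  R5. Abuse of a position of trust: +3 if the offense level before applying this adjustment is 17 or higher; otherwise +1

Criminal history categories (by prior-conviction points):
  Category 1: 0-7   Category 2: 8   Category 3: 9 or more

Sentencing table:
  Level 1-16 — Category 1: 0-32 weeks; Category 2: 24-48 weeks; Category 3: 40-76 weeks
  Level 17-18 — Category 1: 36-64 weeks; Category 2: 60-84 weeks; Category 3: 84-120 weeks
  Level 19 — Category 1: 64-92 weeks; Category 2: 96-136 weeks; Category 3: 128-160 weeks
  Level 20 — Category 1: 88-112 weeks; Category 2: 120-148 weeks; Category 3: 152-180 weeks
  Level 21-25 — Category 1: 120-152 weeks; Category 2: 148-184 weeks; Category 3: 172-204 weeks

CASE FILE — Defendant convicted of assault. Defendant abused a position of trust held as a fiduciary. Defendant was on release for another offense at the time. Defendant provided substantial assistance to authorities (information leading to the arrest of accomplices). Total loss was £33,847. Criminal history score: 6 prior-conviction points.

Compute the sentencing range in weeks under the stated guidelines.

Base offense level for assault: 21.
R1 applies: 21 − 2 = 19.
R2 applies: 19 + 2 = 21.
R3 applies (level before this adjustment is 21 ≥ 20, so +4): 21 + 4 = 25.
R5 applies (level before this adjustment is 25 ≥ 17, so +3): 25 + 3 = 28.
Level 28 exceeds the maximum of 25; capped at 25.
Final offense level: 25.
Criminal history: 6 prior points → Category 1 (0-7).
Level 25 falls in the 21-25 band.
Grid: Level 21-25 × Category 1 = 120-152 weeks.

120-152 weeks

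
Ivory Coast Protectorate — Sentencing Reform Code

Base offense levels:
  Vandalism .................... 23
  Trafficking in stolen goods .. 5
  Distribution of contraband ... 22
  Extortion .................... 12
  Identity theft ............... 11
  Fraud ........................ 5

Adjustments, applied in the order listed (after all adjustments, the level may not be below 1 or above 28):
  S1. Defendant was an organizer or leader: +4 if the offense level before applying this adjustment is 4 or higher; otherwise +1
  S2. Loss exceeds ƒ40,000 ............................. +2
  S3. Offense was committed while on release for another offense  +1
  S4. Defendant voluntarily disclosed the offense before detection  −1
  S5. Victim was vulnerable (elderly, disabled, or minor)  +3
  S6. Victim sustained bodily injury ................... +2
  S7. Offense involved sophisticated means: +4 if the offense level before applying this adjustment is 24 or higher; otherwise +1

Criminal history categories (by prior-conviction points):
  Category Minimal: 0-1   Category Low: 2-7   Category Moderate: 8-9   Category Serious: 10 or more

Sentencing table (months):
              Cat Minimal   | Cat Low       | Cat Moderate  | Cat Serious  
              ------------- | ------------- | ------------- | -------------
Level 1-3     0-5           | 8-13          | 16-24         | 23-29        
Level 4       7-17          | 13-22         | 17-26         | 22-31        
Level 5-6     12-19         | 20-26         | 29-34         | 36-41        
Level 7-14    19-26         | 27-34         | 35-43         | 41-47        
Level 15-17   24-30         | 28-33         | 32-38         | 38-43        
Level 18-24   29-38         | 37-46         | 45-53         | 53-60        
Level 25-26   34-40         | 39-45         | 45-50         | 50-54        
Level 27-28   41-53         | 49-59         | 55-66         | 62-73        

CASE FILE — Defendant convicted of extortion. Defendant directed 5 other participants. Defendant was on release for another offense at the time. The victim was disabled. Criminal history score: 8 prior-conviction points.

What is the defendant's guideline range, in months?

45-53 months

Base offense level for extortion: 12.
S1 applies (level before this adjustment is 12 ≥ 4, so +4): 12 + 4 = 16.
S3 applies: 16 + 1 = 17.
S4 does not apply.
S5 applies: 17 + 3 = 20.
S6 does not apply.
S7 does not apply.
Final offense level: 20.
Criminal history: 8 prior points → Category Moderate (8-9).
Level 20 falls in the 18-24 band.
Grid: Level 18-24 × Category Moderate = 45-53 months.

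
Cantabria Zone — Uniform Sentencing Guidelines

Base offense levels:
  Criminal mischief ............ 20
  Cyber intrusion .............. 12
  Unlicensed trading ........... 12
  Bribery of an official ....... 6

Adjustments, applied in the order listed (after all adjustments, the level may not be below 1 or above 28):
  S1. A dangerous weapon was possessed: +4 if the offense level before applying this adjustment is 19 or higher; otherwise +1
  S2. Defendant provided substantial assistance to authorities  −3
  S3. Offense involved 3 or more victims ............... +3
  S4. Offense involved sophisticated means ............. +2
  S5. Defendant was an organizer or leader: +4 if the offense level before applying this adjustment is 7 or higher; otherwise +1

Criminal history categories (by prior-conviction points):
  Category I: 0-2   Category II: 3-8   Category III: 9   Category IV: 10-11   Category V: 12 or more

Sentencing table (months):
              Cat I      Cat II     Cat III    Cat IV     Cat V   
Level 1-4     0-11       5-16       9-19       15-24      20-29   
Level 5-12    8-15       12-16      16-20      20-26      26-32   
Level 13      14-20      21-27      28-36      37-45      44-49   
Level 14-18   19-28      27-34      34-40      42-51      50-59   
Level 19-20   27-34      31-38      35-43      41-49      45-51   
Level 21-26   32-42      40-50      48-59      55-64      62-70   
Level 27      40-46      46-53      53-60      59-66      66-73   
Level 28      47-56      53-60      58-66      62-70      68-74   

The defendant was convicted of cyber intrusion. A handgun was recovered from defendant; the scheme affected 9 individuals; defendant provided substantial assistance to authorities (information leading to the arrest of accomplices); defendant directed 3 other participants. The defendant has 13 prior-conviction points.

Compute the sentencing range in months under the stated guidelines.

50-59 months

Base offense level for cyber intrusion: 12.
S1 applies (level before this adjustment is 12 < 19, so +1): 12 + 1 = 13.
S2 applies: 13 − 3 = 10.
S3 applies: 10 + 3 = 13.
S5 applies (level before this adjustment is 13 ≥ 7, so +4): 13 + 4 = 17.
Final offense level: 17.
Criminal history: 13 prior points → Category V (12+).
Level 17 falls in the 14-18 band.
Grid: Level 14-18 × Category V = 50-59 months.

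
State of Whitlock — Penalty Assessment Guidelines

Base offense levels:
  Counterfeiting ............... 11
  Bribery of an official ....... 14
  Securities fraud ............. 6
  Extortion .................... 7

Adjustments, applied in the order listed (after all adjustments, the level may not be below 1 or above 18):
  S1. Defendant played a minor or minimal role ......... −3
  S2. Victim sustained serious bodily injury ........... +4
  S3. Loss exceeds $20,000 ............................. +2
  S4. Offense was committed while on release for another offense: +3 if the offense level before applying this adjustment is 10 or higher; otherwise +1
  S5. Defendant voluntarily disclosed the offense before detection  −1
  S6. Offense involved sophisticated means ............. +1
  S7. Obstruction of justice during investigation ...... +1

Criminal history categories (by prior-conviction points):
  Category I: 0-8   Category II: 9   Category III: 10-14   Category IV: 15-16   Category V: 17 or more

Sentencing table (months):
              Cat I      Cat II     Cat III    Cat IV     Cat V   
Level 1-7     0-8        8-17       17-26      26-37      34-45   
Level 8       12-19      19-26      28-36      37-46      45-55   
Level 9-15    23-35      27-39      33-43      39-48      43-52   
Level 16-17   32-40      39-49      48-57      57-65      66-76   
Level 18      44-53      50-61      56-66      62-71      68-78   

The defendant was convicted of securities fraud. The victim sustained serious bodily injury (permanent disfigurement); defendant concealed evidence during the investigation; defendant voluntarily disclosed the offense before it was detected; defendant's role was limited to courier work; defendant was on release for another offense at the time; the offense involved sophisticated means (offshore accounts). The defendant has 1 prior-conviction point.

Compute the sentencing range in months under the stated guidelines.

Base offense level for securities fraud: 6.
S1 applies: 6 − 3 = 3.
S2 applies: 3 + 4 = 7.
S3 does not apply.
S4 applies (level before this adjustment is 7 < 10, so +1): 7 + 1 = 8.
S5 applies: 8 − 1 = 7.
S6 applies: 7 + 1 = 8.
S7 applies: 8 + 1 = 9.
Final offense level: 9.
Criminal history: 1 prior point → Category I (0-8).
Level 9 falls in the 9-15 band.
Grid: Level 9-15 × Category I = 23-35 months.

23-35 months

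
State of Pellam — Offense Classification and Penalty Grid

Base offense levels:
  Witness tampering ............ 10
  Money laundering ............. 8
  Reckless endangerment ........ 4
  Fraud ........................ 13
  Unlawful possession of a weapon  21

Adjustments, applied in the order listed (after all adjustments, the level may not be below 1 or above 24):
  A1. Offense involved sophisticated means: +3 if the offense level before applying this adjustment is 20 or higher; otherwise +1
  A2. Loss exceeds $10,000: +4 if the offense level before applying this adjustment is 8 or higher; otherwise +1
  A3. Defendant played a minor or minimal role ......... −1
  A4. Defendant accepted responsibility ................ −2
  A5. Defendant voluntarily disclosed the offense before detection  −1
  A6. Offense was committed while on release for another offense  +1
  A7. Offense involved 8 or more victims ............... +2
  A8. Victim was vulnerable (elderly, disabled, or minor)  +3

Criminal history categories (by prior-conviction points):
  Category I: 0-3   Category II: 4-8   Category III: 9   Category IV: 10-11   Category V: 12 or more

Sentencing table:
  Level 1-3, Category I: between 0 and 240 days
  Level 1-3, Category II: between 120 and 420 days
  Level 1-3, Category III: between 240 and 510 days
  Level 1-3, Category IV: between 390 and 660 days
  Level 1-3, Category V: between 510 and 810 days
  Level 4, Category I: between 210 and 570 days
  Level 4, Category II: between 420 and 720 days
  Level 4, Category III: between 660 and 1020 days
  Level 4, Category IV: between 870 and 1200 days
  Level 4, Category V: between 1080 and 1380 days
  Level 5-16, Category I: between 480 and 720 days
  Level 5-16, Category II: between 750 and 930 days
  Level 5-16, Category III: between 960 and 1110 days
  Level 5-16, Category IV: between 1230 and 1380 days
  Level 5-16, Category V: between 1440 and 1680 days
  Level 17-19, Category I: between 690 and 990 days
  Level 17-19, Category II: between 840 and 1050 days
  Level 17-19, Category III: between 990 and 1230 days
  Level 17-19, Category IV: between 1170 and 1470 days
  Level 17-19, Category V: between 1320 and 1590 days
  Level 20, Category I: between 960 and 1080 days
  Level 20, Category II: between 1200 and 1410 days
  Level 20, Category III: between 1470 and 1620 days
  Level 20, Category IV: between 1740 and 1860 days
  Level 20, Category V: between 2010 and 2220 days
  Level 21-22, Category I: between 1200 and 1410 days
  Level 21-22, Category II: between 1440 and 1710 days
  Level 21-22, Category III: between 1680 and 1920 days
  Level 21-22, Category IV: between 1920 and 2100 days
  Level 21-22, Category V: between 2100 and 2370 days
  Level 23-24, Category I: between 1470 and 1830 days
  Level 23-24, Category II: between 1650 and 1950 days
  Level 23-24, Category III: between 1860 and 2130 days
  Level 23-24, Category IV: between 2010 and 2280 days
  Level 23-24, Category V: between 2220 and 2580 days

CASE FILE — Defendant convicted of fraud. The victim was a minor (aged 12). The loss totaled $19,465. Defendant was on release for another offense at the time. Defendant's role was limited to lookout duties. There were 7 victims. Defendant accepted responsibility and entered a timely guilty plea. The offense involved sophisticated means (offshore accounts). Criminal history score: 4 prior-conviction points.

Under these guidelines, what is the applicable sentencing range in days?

840-1050 days

Base offense level for fraud: 13.
A1 applies (level before this adjustment is 13 < 20, so +1): 13 + 1 = 14.
A2 applies (level before this adjustment is 14 ≥ 8, so +4): 14 + 4 = 18.
A3 applies: 18 − 1 = 17.
A4 applies: 17 − 2 = 15.
A5 does not apply.
A6 applies: 15 + 1 = 16.
A7 does not apply.
A8 applies: 16 + 3 = 19.
Final offense level: 19.
Criminal history: 4 prior points → Category II (4-8).
Level 19 falls in the 17-19 band.
Grid: Level 17-19 × Category II = 840-1050 days.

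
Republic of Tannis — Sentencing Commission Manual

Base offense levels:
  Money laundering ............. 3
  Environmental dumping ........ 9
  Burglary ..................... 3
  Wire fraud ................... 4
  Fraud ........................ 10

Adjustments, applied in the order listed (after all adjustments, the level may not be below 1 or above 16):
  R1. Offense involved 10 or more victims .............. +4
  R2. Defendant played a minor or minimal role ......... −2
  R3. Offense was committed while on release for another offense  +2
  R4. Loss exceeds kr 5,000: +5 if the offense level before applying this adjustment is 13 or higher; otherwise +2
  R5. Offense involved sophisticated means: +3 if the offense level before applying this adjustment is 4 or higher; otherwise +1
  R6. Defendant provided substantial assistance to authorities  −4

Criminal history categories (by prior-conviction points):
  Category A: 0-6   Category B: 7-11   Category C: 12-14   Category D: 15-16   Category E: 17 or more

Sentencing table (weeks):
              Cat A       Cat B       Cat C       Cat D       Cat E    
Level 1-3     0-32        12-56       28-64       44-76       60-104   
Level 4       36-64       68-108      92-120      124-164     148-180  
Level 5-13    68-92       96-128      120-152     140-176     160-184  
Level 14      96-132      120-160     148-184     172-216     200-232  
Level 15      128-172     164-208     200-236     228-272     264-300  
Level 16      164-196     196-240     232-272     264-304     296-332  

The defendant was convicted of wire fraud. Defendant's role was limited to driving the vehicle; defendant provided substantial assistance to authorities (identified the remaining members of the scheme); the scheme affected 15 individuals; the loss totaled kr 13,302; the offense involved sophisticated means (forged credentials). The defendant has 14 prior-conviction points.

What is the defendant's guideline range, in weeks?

Base offense level for wire fraud: 4.
R1 applies: 4 + 4 = 8.
R2 applies: 8 − 2 = 6.
R4 applies (level before this adjustment is 6 < 13, so +2): 6 + 2 = 8.
R5 applies (level before this adjustment is 8 ≥ 4, so +3): 8 + 3 = 11.
R6 applies: 11 − 4 = 7.
Final offense level: 7.
Criminal history: 14 prior points → Category C (12-14).
Level 7 falls in the 5-13 band.
Grid: Level 5-13 × Category C = 120-152 weeks.

120-152 weeks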